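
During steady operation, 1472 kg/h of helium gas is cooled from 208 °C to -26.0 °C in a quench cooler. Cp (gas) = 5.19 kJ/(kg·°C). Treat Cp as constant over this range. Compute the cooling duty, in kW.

Q = ṁ·Cp·ΔT = 1472 × 5.19 × (-26.0 − 208) = -1.7877e+06 kJ/h
Converting: 1.7877e+06 / 3600 s = 496.58 kW

Q_c = 497 kW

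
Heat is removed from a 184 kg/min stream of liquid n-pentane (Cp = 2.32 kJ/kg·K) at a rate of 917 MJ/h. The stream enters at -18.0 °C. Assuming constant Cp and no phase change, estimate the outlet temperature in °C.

Q = 917 MJ/h = 15283 kJ/min
ΔT = Q/(ṁ·Cp) = 15283/(184×2.32) = 35.802 K
T_out = -18.0 − 35.802 = -53.802 °C

T_out = -53.8 °C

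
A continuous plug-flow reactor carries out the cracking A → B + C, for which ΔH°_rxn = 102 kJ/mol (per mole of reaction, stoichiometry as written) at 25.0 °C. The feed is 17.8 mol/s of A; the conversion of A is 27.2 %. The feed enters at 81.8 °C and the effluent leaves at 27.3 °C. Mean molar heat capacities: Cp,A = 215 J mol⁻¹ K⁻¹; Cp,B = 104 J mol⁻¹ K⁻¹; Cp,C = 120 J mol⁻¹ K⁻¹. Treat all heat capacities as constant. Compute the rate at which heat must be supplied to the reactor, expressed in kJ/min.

Q_in = 17100 kJ/min

Extent of reaction ξ = 0.272 × 17.8 = 4.8416 mol/s
Reaction term: ξ·ΔH°_rxn = 4.8416 × 102 = 493.84 kJ/s
Sensible, feed 81.8→25 °C: -217.37 kJ/s
Outlet flows (mol/s): A 12.958, B 4.8416, C 4.8416
Sensible, products 25→27.3 °C: 8.9023 kJ/s
Q = ΔH = 285.37 kJ/s = 285.37 kW
Heat supplied = 17122 kJ/min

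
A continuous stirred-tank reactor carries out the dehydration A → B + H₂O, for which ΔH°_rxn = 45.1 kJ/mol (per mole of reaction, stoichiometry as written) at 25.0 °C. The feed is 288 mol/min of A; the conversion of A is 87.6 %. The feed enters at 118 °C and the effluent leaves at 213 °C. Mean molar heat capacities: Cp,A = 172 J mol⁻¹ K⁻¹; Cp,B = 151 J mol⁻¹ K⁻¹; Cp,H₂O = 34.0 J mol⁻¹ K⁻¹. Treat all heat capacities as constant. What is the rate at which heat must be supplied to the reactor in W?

Q_in = 278000 W

Extent of reaction ξ = 0.876 × 288 = 252.29 mol/min
Reaction term: ξ·ΔH°_rxn = 252.29 × 45.1 = 11378 kJ/min
Sensible, feed 118→25 °C: -4606.8 kJ/min
Outlet flows (mol/min): A 35.712, B 252.29, H₂O 252.29
Sensible, products 25→213 °C: 9929.4 kJ/min
Q = ΔH = 16701 kJ/min = 278.35 kW
Heat supplied = 278350 W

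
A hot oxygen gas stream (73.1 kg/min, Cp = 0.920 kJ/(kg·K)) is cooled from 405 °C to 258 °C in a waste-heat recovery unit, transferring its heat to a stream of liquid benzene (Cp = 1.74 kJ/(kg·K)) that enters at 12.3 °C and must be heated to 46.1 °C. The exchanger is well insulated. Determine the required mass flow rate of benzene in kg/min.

Heat released by hot stream: Q = 73.1 × 0.920 × (405 − 258) = 9886 kJ/min
Energy balance on cold side (adiabatic exchanger): Q = ṁ_c·Cp_c·(T_c,out − T_c,in)
ṁ_c = 9886 / [1.74 × (46.1 − 12.3)] = 168.1 kg/min

ṁ_c = 168 kg/min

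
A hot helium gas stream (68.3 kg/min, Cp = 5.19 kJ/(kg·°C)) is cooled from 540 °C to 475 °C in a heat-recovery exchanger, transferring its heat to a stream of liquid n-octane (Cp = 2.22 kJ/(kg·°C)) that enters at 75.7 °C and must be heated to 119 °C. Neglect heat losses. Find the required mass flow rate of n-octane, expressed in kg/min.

Heat released by hot stream: Q = 68.3 × 5.19 × (540 − 475) = 23041 kJ/min
Energy balance on cold side (adiabatic exchanger): Q = ṁ_c·Cp_c·(T_c,out − T_c,in)
ṁ_c = 23041 / [2.22 × (119 − 75.7)] = 239.7 kg/min

ṁ_c = 240 kg/min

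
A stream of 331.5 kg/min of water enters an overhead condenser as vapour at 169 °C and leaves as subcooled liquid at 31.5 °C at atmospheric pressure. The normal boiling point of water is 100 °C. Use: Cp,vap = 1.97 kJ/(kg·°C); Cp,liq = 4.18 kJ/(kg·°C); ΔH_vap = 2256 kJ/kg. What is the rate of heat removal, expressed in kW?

vapour 169→100 °C: -135.93 kJ/kg
condensation at 100 °C: -2256 kJ/kg
liquid 100→31.5 °C: -286.33 kJ/kg
Δh = -135.93 + -2256 + -286.33 = -2678.3 kJ/kg
Q = ṁ·Δh = 331.5 kg/min × -2678.3 kJ/kg = -887840 kJ/min
|Q| = 14797 kW

Q_c = 14800 kW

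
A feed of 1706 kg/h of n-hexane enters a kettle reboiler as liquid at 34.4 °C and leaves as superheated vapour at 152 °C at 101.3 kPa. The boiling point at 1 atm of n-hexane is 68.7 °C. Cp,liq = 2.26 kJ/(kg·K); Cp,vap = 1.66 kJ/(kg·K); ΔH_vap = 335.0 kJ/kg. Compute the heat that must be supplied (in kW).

Q = 261 kW

liquid 34.4→68.7 °C: 77.518 kJ/kg
vaporisation at 68.7 °C: 335 kJ/kg
vapour 68.7→152 °C: 138.28 kJ/kg
Δh = 77.518 + 335 + 138.28 = 550.8 kJ/kg
Q = ṁ·Δh = 1706 kg/h × 550.8 kJ/kg = 939660 kJ/h
|Q| = 261.02 kW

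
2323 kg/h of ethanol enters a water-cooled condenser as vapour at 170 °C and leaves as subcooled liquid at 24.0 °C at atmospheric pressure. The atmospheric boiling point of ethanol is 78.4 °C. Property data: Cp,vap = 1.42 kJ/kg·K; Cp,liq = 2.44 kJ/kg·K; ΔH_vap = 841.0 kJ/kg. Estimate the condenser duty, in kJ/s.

Q_c = 712 kJ/s

vapour 170→78.4 °C: -130.07 kJ/kg
condensation at 78.4 °C: -841 kJ/kg
liquid 78.4→24.0 °C: -132.74 kJ/kg
Δh = -130.07 + -841 + -132.74 = -1103.8 kJ/kg
Q = ṁ·Δh = 2323 kg/h × -1103.8 kJ/kg = -2.5641e+06 kJ/h
|Q| = 712.26 kW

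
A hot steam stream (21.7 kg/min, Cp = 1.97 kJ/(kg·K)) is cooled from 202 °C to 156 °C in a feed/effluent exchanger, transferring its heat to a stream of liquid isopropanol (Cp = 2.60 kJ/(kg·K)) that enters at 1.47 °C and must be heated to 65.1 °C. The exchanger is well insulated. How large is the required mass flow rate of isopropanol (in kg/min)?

ṁ_c = 11.9 kg/min

Heat released by hot stream: Q = 21.7 × 1.97 × (202 − 156) = 1966.5 kJ/min
Energy balance on cold side (adiabatic exchanger): Q = ṁ_c·Cp_c·(T_c,out − T_c,in)
ṁ_c = 1966.5 / [2.60 × (65.1 − 1.47)] = 11.886 kg/min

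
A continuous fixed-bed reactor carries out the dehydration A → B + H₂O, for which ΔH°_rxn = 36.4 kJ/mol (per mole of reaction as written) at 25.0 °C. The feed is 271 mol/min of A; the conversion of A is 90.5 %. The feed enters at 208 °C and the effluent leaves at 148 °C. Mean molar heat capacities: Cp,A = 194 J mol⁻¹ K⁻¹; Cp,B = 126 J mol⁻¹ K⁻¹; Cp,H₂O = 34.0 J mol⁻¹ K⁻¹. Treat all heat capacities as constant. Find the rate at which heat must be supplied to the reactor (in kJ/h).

Extent of reaction ξ = 0.905 × 271 = 245.25 mol/min
Reaction term: ξ·ΔH°_rxn = 245.25 × 36.4 = 8927.3 kJ/min
Sensible, feed 208→25 °C: -9621 kJ/min
Outlet flows (mol/min): A 25.745, B 245.25, H₂O 245.25
Sensible, products 25→148 °C: 5440.9 kJ/min
Q = ΔH = 4747.2 kJ/min = 79.12 kW
Heat supplied = 284830 kJ/h

Q_in = 285000 kJ/h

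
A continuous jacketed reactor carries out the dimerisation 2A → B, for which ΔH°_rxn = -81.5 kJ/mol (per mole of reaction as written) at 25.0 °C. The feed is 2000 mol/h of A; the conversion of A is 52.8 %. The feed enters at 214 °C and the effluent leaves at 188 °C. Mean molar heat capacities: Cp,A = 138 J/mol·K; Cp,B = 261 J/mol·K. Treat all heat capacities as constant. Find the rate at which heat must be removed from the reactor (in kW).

Extent of reaction ξ = 0.528 × 2000 / 2 = 528 mol/h
Reaction term: ξ·ΔH°_rxn = 528 × -81.5 = -43032 kJ/h
Sensible, feed 214→25 °C: -52164 kJ/h
Outlet flows (mol/h): A 944, B 528
Sensible, products 25→188 °C: 43697 kJ/h
Q = ΔH = -51499 kJ/h = -14.305 kW
Heat removed = 14.305 kW

Q_out = 14.3 kW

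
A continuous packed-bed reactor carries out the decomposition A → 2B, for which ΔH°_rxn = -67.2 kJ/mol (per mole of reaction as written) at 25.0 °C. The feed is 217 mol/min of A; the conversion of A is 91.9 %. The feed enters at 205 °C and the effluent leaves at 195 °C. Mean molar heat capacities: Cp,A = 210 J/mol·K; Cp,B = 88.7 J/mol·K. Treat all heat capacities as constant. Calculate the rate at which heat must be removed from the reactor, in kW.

Q_out = 249 kW

Extent of reaction ξ = 0.919 × 217 = 199.42 mol/min
Reaction term: ξ·ΔH°_rxn = 199.42 × -67.2 = -13401 kJ/min
Sensible, feed 205→25 °C: -8202.6 kJ/min
Outlet flows (mol/min): A 17.577, B 398.85
Sensible, products 25→195 °C: 6641.7 kJ/min
Q = ΔH = -14962 kJ/min = -249.37 kW
Heat removed = 249.37 kW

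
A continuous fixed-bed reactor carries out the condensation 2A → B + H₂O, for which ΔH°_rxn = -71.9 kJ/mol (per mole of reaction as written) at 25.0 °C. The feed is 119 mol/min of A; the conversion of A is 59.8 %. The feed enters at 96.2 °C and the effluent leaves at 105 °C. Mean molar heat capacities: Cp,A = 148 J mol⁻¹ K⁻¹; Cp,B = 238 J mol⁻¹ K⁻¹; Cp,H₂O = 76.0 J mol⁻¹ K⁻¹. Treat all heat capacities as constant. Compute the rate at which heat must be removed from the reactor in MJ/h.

Q_out = 141 MJ/h

Extent of reaction ξ = 0.598 × 119 / 2 = 35.581 mol/min
Reaction term: ξ·ΔH°_rxn = 35.581 × -71.9 = -2558.3 kJ/min
Sensible, feed 96.2→25 °C: -1254 kJ/min
Outlet flows (mol/min): A 47.838, B 35.581, H₂O 35.581
Sensible, products 25→105 °C: 1460.2 kJ/min
Q = ΔH = -2352.1 kJ/min = -39.201 kW
Heat removed = 141.12 MJ/h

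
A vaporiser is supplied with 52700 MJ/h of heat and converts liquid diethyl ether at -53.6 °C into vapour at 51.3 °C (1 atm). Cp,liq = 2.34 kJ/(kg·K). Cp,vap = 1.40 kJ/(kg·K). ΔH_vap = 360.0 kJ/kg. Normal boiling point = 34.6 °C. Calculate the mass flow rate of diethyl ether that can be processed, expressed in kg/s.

ṁ = 24.8 kg/s

Δh = 2.34×(34.6−-53.6) + 360.0 + 1.40×(51.3−34.6) = 589.77 kJ/kg
Q = 52700 MJ/h = 14639 kJ/s = 14639 kJ/s
ṁ = Q/Δh = 14639 / 589.77 = 24.821 kg/s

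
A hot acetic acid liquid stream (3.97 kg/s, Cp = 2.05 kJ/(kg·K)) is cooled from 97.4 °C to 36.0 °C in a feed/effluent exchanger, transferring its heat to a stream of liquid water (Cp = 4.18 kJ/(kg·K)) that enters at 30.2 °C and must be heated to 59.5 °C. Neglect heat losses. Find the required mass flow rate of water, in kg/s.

ṁ_c = 4.08 kg/s

Heat released by hot stream: Q = 3.97 × 2.05 × (97.4 − 36.0) = 499.7 kJ/s
Energy balance on cold side (adiabatic exchanger): Q = ṁ_c·Cp_c·(T_c,out − T_c,in)
ṁ_c = 499.7 / [4.18 × (59.5 − 30.2)] = 4.0801 kg/s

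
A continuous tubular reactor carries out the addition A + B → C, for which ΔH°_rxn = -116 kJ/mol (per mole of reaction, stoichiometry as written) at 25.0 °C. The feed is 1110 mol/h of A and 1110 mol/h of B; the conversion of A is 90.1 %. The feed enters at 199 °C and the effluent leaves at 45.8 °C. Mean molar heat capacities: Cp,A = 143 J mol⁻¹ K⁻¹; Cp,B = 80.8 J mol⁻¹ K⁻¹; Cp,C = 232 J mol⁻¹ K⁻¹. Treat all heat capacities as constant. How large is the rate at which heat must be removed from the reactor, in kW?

Extent of reaction ξ = 0.901 × 1110 = 1000.1 mol/h
Reaction term: ξ·ΔH°_rxn = 1000.1 × -116 = -116010 kJ/h
Sensible, feed 199→25 °C: -43225 kJ/h
Outlet flows (mol/h): A 109.89, B 109.89, C 1000.1
Sensible, products 25→45.8 °C: 5337.7 kJ/h
Q = ΔH = -153900 kJ/h = -42.75 kW
Heat removed = 42.75 kW

Q_out = 42.7 kW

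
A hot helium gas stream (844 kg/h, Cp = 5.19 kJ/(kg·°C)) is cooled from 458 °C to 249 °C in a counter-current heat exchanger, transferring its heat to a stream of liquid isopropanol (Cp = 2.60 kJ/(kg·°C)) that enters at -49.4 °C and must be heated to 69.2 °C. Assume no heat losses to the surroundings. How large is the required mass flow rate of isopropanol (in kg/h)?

Heat released by hot stream: Q = 844 × 5.19 × (458 − 249) = 915500 kJ/h
Energy balance on cold side (adiabatic exchanger): Q = ṁ_c·Cp_c·(T_c,out − T_c,in)
ṁ_c = 915500 / [2.60 × (69.2 − -49.4)] = 2968.9 kg/h

ṁ_c = 2970 kg/h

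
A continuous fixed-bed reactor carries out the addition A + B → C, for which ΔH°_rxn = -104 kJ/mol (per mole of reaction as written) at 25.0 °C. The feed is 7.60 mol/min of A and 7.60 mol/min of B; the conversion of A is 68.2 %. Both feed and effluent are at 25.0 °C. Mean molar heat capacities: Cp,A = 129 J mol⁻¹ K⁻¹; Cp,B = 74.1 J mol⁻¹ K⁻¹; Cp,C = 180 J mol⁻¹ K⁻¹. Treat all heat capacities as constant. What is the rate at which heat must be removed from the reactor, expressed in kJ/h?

Q_out = 32300 kJ/h

Extent of reaction ξ = 0.682 × 7.60 = 5.1832 mol/min
Reaction term: ξ·ΔH°_rxn = 5.1832 × -104 = -539.05 kJ/min
Q = ΔH = -539.05 kJ/min = -8.9842 kW
Heat removed = 32343 kJ/h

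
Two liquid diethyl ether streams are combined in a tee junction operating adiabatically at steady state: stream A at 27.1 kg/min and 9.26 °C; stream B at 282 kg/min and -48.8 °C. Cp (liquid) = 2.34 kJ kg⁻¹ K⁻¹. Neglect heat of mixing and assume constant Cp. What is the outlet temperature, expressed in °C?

T_out = -43.7 °C

Energy balance with Q = 0: Σ ṁᵢCp,ᵢ(T_out − Tᵢ) = 0
T_out = Σ ṁᵢCp,ᵢTᵢ / Σ ṁᵢCp,ᵢ
      = -31615 / 723.29 = -43.71 °C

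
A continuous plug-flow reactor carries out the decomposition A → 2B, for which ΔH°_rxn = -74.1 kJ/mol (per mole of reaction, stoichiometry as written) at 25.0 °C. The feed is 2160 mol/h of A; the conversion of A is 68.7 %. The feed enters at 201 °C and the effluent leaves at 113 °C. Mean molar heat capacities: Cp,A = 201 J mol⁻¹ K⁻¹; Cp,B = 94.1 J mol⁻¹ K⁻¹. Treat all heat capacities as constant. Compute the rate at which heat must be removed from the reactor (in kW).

Q_out = 41.6 kW

Extent of reaction ξ = 0.687 × 2160 = 1483.9 mol/h
Reaction term: ξ·ΔH°_rxn = 1483.9 × -74.1 = -109960 kJ/h
Sensible, feed 201→25 °C: -76412 kJ/h
Outlet flows (mol/h): A 676.08, B 2967.8
Sensible, products 25→113 °C: 36535 kJ/h
Q = ΔH = -149840 kJ/h = -41.621 kW
Heat removed = 41.621 kW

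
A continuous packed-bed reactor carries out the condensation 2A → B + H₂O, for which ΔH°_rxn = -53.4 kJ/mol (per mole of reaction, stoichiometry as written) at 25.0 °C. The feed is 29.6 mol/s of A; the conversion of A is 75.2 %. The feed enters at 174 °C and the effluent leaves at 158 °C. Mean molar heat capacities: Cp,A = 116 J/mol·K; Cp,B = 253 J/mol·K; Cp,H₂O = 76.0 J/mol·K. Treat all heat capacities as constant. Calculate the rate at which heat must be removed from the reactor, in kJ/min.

Q_out = 30300 kJ/min

Extent of reaction ξ = 0.752 × 29.6 / 2 = 11.13 mol/s
Reaction term: ξ·ΔH°_rxn = 11.13 × -53.4 = -594.32 kJ/s
Sensible, feed 174→25 °C: -511.61 kJ/s
Outlet flows (mol/s): A 7.3408, B 11.13, H₂O 11.13
Sensible, products 25→158 °C: 600.25 kJ/s
Q = ΔH = -505.68 kJ/s = -505.68 kW
Heat removed = 30341 kJ/min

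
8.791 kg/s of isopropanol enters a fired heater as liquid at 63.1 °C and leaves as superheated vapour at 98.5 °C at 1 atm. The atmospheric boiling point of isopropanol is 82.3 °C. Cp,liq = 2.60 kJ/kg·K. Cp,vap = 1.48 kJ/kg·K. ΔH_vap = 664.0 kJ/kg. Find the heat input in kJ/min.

liquid 63.1→82.3 °C: 49.92 kJ/kg
vaporisation at 82.3 °C: 664 kJ/kg
vapour 82.3→98.5 °C: 23.976 kJ/kg
Δh = 49.92 + 664 + 23.976 = 737.9 kJ/kg
Q = ṁ·Δh = 8.791 kg/s × 737.9 kJ/kg = 6486.8 kJ/s
|Q| = 6486.8 kW = 389210 kJ/min

Q = 389000 kJ/min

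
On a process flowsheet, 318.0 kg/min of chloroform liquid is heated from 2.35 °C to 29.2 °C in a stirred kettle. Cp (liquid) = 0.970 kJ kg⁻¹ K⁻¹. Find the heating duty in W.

Q = ṁ·Cp·ΔT = 318.0 × 0.970 × (29.2 − 2.35) = 8282.2 kJ/min
Converting: 8282.2 / 60 s = 138.04 kW
Heating duty = 138040 W

Q = 138000 W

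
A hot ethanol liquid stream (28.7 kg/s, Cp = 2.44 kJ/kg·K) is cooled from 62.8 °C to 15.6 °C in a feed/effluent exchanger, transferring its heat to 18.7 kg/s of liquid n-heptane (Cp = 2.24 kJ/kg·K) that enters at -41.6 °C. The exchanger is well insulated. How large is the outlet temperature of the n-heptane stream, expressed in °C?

T_c,out = 37.3 °C

Heat released by hot stream: Q = 28.7 × 2.44 × (62.8 − 15.6) = 3305.3 kJ/s
Energy balance on cold side (adiabatic exchanger): Q = ṁ_c·Cp_c·(T_c,out − T_c,in)
T_c,out = -41.6 + 3305.3/(18.7 × 2.24) = 37.309 °C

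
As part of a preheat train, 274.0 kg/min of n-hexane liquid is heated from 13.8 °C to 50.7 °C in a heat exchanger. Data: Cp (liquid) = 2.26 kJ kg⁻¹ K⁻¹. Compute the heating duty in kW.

Q = ṁ·Cp·ΔT = 274.0 × 2.26 × (50.7 − 13.8) = 22850 kJ/min
Converting: 22850 / 60 s = 380.83 kW

Q = 381 kW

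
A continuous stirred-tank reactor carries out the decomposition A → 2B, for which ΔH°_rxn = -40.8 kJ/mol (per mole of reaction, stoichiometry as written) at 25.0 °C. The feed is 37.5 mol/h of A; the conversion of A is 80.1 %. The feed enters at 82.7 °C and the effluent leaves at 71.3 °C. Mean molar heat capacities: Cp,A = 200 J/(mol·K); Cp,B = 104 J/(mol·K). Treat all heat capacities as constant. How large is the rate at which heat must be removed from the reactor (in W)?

Q_out = 361 W

Extent of reaction ξ = 0.801 × 37.5 = 30.038 mol/h
Reaction term: ξ·ΔH°_rxn = 30.038 × -40.8 = -1225.5 kJ/h
Sensible, feed 82.7→25 °C: -432.75 kJ/h
Outlet flows (mol/h): A 7.4625, B 60.075
Sensible, products 25→71.3 °C: 358.38 kJ/h
Q = ΔH = -1299.9 kJ/h = -0.36108 kW
Heat removed = 361.08 W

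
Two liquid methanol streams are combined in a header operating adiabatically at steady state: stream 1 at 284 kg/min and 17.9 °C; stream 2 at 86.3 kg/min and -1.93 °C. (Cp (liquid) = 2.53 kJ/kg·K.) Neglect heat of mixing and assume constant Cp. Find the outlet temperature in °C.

Energy balance with Q = 0: Σ ṁᵢCp,ᵢ(T_out − Tᵢ) = 0
Σ ṁᵢCp,ᵢTᵢ = 284×2.53×17.9 + 86.3×2.53×-1.93 = 12440
Σ ṁᵢCp,ᵢ = 284×2.53 + 86.3×2.53 = 936.86
T_out = 12440 / 936.86 = 13.279 °C

T_out = 13.3 °C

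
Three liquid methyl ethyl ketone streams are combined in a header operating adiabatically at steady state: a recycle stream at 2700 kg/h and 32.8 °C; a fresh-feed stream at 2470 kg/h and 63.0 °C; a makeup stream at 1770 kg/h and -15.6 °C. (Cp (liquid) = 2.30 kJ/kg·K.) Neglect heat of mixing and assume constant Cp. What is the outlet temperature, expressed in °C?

T_out = 31.2 °C

Energy balance with Q = 0: Σ ṁᵢCp,ᵢ(T_out − Tᵢ) = 0
Σ ṁᵢCp,ᵢTᵢ = 2700×2.30×32.8 + 2470×2.30×63.0 + 1770×2.30×-15.6 = 498080
Σ ṁᵢCp,ᵢ = 2700×2.30 + 2470×2.30 + 1770×2.30 = 15962
T_out = 498080 / 15962 = 31.204 °C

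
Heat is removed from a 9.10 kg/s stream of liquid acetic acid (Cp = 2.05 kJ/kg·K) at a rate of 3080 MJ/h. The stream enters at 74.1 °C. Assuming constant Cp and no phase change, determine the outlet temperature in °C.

Q = 3080 MJ/h = 855.56 kJ/s
ΔT = Q/(ṁ·Cp) = 855.56/(9.10×2.05) = 45.862 K
T_out = 74.1 − 45.862 = 28.238 °C

T_out = 28.2 °C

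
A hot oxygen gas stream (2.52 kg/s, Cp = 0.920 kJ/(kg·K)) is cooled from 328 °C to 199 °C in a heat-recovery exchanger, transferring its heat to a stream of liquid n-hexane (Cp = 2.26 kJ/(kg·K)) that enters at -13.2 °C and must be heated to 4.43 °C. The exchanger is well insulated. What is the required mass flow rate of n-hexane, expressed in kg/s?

Heat released by hot stream: Q = 2.52 × 0.920 × (328 − 199) = 299.07 kJ/s
Energy balance on cold side (adiabatic exchanger): Q = ṁ_c·Cp_c·(T_c,out − T_c,in)
ṁ_c = 299.07 / [2.26 × (4.43 − -13.2)] = 7.5062 kg/s

ṁ_c = 7.51 kg/s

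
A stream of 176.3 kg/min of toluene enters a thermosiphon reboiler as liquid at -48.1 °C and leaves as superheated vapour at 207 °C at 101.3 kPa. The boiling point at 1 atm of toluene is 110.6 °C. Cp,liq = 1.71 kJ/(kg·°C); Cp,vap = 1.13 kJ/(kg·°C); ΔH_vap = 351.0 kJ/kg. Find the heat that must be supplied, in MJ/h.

Q = 7740 MJ/h

liquid -48.1→110.6 °C: 271.38 kJ/kg
vaporisation at 110.6 °C: 351 kJ/kg
vapour 110.6→207 °C: 108.93 kJ/kg
Δh = 271.38 + 351 + 108.93 = 731.31 kJ/kg
Q = ṁ·Δh = 176.3 kg/min × 731.31 kJ/kg = 128930 kJ/min
|Q| = 2148.8 kW = 7735.8 MJ/h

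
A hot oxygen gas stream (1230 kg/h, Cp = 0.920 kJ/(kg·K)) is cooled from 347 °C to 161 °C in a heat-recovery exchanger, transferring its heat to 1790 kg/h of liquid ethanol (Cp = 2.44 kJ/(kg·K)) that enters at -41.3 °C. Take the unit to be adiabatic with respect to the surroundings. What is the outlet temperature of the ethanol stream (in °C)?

T_c,out = 6.89 °C

Heat released by hot stream: Q = 1230 × 0.920 × (347 − 161) = 210480 kJ/h
Energy balance on cold side (adiabatic exchanger): Q = ṁ_c·Cp_c·(T_c,out − T_c,in)
T_c,out = -41.3 + 210480/(1790 × 2.44) = 6.8907 °C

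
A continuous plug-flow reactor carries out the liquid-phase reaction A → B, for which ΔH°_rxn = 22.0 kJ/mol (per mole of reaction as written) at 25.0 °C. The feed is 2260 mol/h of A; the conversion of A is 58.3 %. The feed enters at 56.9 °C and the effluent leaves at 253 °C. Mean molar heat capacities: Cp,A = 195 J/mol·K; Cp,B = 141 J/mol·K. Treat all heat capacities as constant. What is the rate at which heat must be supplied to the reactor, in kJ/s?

Extent of reaction ξ = 0.583 × 2260 = 1317.6 mol/h
Reaction term: ξ·ΔH°_rxn = 1317.6 × 22.0 = 28987 kJ/h
Sensible, feed 56.9→25 °C: -14058 kJ/h
Outlet flows (mol/h): A 942.42, B 1317.6
Sensible, products 25→253 °C: 84258 kJ/h
Q = ΔH = 99186 kJ/h = 27.552 kW
Heat supplied = 27.552 kJ/s

Q_in = 27.6 kJ/s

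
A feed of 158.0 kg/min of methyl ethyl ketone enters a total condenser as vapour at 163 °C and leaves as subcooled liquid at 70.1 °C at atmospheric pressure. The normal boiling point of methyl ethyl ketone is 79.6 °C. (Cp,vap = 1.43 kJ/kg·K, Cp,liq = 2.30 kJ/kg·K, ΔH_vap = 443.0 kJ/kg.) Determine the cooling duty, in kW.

Q_c = 1540 kW

vapour 163→79.6 °C: -119.26 kJ/kg
condensation at 79.6 °C: -443 kJ/kg
liquid 79.6→70.1 °C: -21.85 kJ/kg
Δh = -119.26 + -443 + -21.85 = -584.11 kJ/kg
Q = ṁ·Δh = 158.0 kg/min × -584.11 kJ/kg = -92290 kJ/min
|Q| = 1538.2 kW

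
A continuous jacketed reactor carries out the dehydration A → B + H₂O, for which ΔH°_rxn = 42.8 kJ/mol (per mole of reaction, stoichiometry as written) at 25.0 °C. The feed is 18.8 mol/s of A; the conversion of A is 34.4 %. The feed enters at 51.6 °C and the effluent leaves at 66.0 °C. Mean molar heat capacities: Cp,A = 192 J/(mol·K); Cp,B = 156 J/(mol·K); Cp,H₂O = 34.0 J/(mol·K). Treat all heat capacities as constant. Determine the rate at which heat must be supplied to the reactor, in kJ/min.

Q_in = 19700 kJ/min

Extent of reaction ξ = 0.344 × 18.8 = 6.4672 mol/s
Reaction term: ξ·ΔH°_rxn = 6.4672 × 42.8 = 276.8 kJ/s
Sensible, feed 51.6→25 °C: -96.015 kJ/s
Outlet flows (mol/s): A 12.333, B 6.4672, H₂O 6.4672
Sensible, products 25→66.0 °C: 147.46 kJ/s
Q = ΔH = 328.24 kJ/s = 328.24 kW
Heat supplied = 19695 kJ/min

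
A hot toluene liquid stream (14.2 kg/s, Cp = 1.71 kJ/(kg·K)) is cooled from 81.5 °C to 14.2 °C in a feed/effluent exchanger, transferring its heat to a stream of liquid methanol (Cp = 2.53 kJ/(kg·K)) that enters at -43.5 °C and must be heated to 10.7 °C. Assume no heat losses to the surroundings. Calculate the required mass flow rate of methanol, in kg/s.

Heat released by hot stream: Q = 14.2 × 1.71 × (81.5 − 14.2) = 1634.2 kJ/s
Energy balance on cold side (adiabatic exchanger): Q = ṁ_c·Cp_c·(T_c,out − T_c,in)
ṁ_c = 1634.2 / [2.53 × (10.7 − -43.5)] = 11.917 kg/s

ṁ_c = 11.9 kg/s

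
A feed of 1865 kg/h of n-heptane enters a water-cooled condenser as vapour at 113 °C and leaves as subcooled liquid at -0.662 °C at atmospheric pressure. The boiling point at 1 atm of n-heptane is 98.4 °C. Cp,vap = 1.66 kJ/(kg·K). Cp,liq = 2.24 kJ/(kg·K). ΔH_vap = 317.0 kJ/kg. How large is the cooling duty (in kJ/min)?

Q_c = 17500 kJ/min

vapour 113→98.4 °C: -24.236 kJ/kg
condensation at 98.4 °C: -317 kJ/kg
liquid 98.4→-0.662 °C: -221.9 kJ/kg
Δh = -24.236 + -317 + -221.9 = -563.13 kJ/kg
Q = ṁ·Δh = 1865 kg/h × -563.13 kJ/kg = -1.0502e+06 kJ/h
|Q| = 291.74 kW = 17504 kJ/min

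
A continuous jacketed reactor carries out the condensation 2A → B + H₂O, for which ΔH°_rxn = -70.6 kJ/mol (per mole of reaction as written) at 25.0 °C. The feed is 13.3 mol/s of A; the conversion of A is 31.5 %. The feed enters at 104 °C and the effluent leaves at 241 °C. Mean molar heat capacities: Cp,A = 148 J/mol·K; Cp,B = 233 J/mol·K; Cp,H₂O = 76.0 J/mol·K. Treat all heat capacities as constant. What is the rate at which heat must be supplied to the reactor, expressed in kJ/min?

Q_in = 7660 kJ/min

Extent of reaction ξ = 0.315 × 13.3 / 2 = 2.0948 mol/s
Reaction term: ξ·ΔH°_rxn = 2.0948 × -70.6 = -147.89 kJ/s
Sensible, feed 104→25 °C: -155.5 kJ/s
Outlet flows (mol/s): A 9.1105, B 2.0948, H₂O 2.0948
Sensible, products 25→241 °C: 431.06 kJ/s
Q = ΔH = 127.66 kJ/s = 127.66 kW
Heat supplied = 7659.8 kJ/min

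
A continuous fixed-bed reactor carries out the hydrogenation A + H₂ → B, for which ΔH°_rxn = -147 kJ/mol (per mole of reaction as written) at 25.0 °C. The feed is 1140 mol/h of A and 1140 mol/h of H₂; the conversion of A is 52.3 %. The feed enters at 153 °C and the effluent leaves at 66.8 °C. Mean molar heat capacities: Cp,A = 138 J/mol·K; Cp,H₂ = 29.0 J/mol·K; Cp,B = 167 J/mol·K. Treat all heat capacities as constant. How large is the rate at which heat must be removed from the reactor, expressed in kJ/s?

Extent of reaction ξ = 0.523 × 1140 = 596.22 mol/h
Reaction term: ξ·ΔH°_rxn = 596.22 × -147 = -87644 kJ/h
Sensible, feed 153→25 °C: -24369 kJ/h
Outlet flows (mol/h): A 543.78, H₂ 543.78, B 596.22
Sensible, products 25→66.8 °C: 7957.9 kJ/h
Q = ΔH = -104060 kJ/h = -28.904 kW
Heat removed = 28.904 kJ/s

Q_out = 28.9 kJ/s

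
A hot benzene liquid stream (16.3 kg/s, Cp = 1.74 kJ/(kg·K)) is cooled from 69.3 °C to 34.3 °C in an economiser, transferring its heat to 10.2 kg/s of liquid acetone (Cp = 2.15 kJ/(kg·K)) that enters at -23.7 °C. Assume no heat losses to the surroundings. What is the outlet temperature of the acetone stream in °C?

T_c,out = 21.6 °C

Heat released by hot stream: Q = 16.3 × 1.74 × (69.3 − 34.3) = 992.67 kJ/s
Energy balance on cold side (adiabatic exchanger): Q = ṁ_c·Cp_c·(T_c,out − T_c,in)
T_c,out = -23.7 + 992.67/(10.2 × 2.15) = 21.565 °C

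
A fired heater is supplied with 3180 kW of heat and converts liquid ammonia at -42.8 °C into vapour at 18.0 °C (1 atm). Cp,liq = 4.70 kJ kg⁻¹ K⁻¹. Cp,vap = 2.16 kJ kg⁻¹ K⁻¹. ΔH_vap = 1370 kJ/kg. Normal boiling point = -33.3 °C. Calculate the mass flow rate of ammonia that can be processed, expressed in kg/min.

Δh = 4.70×(-33.3−-42.8) + 1370 + 2.16×(18.0−-33.3) = 1525.5 kJ/kg
Q = 3180 kW = 3180 kJ/s = 190800 kJ/min
ṁ = Q/Δh = 190800 / 1525.5 = 125.08 kg/min

ṁ = 125 kg/min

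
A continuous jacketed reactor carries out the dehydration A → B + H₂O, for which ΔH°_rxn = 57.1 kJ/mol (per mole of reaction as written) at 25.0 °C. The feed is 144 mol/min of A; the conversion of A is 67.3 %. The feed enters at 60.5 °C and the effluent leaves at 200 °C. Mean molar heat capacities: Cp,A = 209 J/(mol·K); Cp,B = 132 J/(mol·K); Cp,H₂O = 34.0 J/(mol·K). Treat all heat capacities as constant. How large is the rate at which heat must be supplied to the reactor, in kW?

Q_in = 150 kW

Extent of reaction ξ = 0.673 × 144 = 96.912 mol/min
Reaction term: ξ·ΔH°_rxn = 96.912 × 57.1 = 5533.7 kJ/min
Sensible, feed 60.5→25 °C: -1068.4 kJ/min
Outlet flows (mol/min): A 47.088, B 96.912, H₂O 96.912
Sensible, products 25→200 °C: 4537.5 kJ/min
Q = ΔH = 9002.8 kJ/min = 150.05 kW
Heat supplied = 150.05 kW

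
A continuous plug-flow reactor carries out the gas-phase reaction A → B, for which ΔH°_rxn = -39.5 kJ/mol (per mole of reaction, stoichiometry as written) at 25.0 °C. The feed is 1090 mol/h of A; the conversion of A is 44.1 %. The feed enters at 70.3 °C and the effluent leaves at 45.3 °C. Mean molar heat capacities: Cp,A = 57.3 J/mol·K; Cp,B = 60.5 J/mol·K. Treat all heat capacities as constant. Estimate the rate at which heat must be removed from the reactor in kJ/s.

Q_out = 5.70 kJ/s

Extent of reaction ξ = 0.441 × 1090 = 480.69 mol/h
Reaction term: ξ·ΔH°_rxn = 480.69 × -39.5 = -18987 kJ/h
Sensible, feed 70.3→25 °C: -2829.3 kJ/h
Outlet flows (mol/h): A 609.31, B 480.69
Sensible, products 25→45.3 °C: 1299.1 kJ/h
Q = ΔH = -20517 kJ/h = -5.6993 kW
Heat removed = 5.6993 kJ/s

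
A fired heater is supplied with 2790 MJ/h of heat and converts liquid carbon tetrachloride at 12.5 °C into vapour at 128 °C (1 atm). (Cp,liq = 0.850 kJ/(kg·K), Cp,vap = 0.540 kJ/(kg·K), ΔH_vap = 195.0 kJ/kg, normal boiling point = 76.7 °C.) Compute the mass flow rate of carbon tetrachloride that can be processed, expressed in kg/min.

ṁ = 168 kg/min

Δh = 0.850×(76.7−12.5) + 195.0 + 0.540×(128−76.7) = 277.27 kJ/kg
Q = 2790 MJ/h = 775 kJ/s = 46500 kJ/min
ṁ = Q/Δh = 46500 / 277.27 = 167.71 kg/min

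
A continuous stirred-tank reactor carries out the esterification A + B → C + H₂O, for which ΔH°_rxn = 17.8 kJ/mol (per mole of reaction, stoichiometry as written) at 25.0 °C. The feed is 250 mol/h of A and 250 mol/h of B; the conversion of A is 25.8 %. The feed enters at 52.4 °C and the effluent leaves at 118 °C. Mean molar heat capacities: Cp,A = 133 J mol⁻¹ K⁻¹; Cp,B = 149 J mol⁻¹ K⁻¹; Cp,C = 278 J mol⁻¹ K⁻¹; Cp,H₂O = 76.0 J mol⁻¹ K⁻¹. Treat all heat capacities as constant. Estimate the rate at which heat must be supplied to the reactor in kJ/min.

Q_in = 103 kJ/min

Extent of reaction ξ = 0.258 × 250 = 64.5 mol/h
Reaction term: ξ·ΔH°_rxn = 64.5 × 17.8 = 1148.1 kJ/h
Sensible, feed 52.4→25 °C: -1931.7 kJ/h
Outlet flows (mol/h): A 185.5, B 185.5, C 64.5, H₂O 64.5
Sensible, products 25→118 °C: 6988.4 kJ/h
Q = ΔH = 6204.8 kJ/h = 1.7236 kW
Heat supplied = 103.41 kJ/min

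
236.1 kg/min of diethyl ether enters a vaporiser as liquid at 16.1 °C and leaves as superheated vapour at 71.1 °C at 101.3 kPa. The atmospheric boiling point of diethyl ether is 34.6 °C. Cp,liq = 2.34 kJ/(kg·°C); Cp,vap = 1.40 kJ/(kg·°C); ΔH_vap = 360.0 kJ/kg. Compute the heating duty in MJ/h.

liquid 16.1→34.6 °C: 43.29 kJ/kg
vaporisation at 34.6 °C: 360 kJ/kg
vapour 34.6→71.1 °C: 51.1 kJ/kg
Δh = 43.29 + 360 + 51.1 = 454.39 kJ/kg
Q = ṁ·Δh = 236.1 kg/min × 454.39 kJ/kg = 107280 kJ/min
|Q| = 1788 kW = 6436.9 MJ/h

Q = 6440 MJ/h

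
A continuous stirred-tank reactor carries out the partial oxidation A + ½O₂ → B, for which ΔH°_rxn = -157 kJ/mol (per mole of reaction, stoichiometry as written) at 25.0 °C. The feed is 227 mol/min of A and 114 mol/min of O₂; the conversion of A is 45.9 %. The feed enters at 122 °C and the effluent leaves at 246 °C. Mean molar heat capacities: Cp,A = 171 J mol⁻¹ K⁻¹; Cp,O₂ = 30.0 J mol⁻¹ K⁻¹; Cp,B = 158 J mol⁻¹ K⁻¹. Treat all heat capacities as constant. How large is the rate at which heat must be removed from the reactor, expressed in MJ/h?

Extent of reaction ξ = 0.459 × 227 = 104.19 mol/min
Reaction term: ξ·ΔH°_rxn = 104.19 × -157 = -16358 kJ/min
Sensible, feed 122→25 °C: -4097 kJ/min
Outlet flows (mol/min): A 122.81, O₂ 61.904, B 104.19
Sensible, products 25→246 °C: 8689.6 kJ/min
Q = ΔH = -11766 kJ/min = -196.09 kW
Heat removed = 705.94 MJ/h

Q_out = 706 MJ/h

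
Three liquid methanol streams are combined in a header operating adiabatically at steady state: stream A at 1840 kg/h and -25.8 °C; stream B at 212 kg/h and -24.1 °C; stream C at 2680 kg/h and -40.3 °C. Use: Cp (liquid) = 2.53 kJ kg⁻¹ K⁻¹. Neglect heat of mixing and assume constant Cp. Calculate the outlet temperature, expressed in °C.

T_out = -33.9 °C

No heat crosses the boundary, so H_out = H_in.
T_out = Σ ṁᵢCp,ᵢTᵢ / Σ ṁᵢCp,ᵢ
      = -406280 / 11972 = -33.936 °C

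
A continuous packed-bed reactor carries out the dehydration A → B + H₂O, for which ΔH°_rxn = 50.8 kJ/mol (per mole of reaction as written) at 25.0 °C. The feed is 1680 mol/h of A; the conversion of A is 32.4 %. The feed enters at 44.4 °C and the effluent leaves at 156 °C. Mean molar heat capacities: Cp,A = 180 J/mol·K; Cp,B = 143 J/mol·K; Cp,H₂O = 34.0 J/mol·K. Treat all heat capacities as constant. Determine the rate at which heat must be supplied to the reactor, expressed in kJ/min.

Extent of reaction ξ = 0.324 × 1680 = 544.32 mol/h
Reaction term: ξ·ΔH°_rxn = 544.32 × 50.8 = 27651 kJ/h
Sensible, feed 44.4→25 °C: -5866.6 kJ/h
Outlet flows (mol/h): A 1135.7, B 544.32, H₂O 544.32
Sensible, products 25→156 °C: 39400 kJ/h
Q = ΔH = 61185 kJ/h = 16.996 kW
Heat supplied = 1019.8 kJ/min

Q_in = 1020 kJ/min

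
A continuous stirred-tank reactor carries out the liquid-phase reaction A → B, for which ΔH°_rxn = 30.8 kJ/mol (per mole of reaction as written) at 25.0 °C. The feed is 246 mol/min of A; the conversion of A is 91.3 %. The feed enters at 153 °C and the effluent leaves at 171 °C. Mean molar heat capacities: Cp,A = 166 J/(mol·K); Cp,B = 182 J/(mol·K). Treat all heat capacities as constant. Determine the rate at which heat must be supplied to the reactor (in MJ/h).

Q_in = 491 MJ/h

Extent of reaction ξ = 0.913 × 246 = 224.6 mol/min
Reaction term: ξ·ΔH°_rxn = 224.6 × 30.8 = 6917.6 kJ/min
Sensible, feed 153→25 °C: -5227 kJ/min
Outlet flows (mol/min): A 21.402, B 224.6
Sensible, products 25→171 °C: 6486.7 kJ/min
Q = ΔH = 8177.3 kJ/min = 136.29 kW
Heat supplied = 490.64 MJ/h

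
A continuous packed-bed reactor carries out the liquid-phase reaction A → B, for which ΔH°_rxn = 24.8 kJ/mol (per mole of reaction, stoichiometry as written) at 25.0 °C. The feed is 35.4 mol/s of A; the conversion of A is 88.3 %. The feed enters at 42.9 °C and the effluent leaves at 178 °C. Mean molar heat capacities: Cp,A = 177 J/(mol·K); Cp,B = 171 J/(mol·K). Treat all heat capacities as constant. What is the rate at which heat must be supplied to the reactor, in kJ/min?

Extent of reaction ξ = 0.883 × 35.4 = 31.258 mol/s
Reaction term: ξ·ΔH°_rxn = 31.258 × 24.8 = 775.2 kJ/s
Sensible, feed 42.9→25 °C: -112.16 kJ/s
Outlet flows (mol/s): A 4.1418, B 31.258
Sensible, products 25→178 °C: 929.97 kJ/s
Q = ΔH = 1593 kJ/s = 1593 kW
Heat supplied = 95581 kJ/min

Q_in = 95600 kJ/min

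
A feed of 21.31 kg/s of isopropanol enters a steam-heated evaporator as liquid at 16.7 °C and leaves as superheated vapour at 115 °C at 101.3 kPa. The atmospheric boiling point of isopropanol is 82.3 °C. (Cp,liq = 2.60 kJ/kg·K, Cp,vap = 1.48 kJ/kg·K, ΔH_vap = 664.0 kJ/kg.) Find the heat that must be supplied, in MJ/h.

Q = 67700 MJ/h

liquid 16.7→82.3 °C: 170.56 kJ/kg
vaporisation at 82.3 °C: 664 kJ/kg
vapour 82.3→115 °C: 48.396 kJ/kg
Δh = 170.56 + 664 + 48.396 = 882.96 kJ/kg
Q = ṁ·Δh = 21.31 kg/s × 882.96 kJ/kg = 18816 kJ/s
|Q| = 18816 kW = 67737 MJ/h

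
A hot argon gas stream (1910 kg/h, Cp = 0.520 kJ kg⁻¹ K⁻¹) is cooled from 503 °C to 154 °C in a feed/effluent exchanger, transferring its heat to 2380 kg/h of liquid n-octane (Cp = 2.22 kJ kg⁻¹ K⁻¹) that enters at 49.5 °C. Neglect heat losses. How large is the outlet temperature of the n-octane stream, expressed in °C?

T_c,out = 115 °C

Heat released by hot stream: Q = 1910 × 0.520 × (503 − 154) = 346630 kJ/h
Energy balance on cold side (adiabatic exchanger): Q = ṁ_c·Cp_c·(T_c,out − T_c,in)
T_c,out = 49.5 + 346630/(2380 × 2.22) = 115.1 °C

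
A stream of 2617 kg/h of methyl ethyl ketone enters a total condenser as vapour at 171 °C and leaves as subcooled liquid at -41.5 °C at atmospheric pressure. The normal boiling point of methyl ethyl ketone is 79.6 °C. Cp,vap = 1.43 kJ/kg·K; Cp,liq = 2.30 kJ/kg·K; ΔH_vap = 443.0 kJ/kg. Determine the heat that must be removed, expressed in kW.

vapour 171→79.6 °C: -130.7 kJ/kg
condensation at 79.6 °C: -443 kJ/kg
liquid 79.6→-41.5 °C: -278.53 kJ/kg
Δh = -130.7 + -443 + -278.53 = -852.23 kJ/kg
Q = ṁ·Δh = 2617 kg/h × -852.23 kJ/kg = -2.2303e+06 kJ/h
|Q| = 619.53 kW

Q_c = 620 kW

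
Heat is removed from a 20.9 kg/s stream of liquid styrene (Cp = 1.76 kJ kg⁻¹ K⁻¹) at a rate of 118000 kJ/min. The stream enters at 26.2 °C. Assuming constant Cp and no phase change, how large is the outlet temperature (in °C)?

T_out = -27.3 °C

Q = 118000 kJ/min = 1966.7 kJ/s
ΔT = Q/(ṁ·Cp) = 1966.7/(20.9×1.76) = 53.465 K
T_out = 26.2 − 53.465 = -27.265 °C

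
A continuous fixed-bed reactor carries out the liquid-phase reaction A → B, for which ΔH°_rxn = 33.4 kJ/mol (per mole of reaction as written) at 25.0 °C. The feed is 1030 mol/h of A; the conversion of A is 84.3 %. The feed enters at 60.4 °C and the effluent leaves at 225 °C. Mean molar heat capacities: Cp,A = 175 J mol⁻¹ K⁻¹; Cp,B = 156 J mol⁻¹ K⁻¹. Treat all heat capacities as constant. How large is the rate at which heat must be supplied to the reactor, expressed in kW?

Q_in = 15.4 kW

Extent of reaction ξ = 0.843 × 1030 = 868.29 mol/h
Reaction term: ξ·ΔH°_rxn = 868.29 × 33.4 = 29001 kJ/h
Sensible, feed 60.4→25 °C: -6380.9 kJ/h
Outlet flows (mol/h): A 161.71, B 868.29
Sensible, products 25→225 °C: 32750 kJ/h
Q = ΔH = 55371 kJ/h = 15.381 kW
Heat supplied = 15.381 kW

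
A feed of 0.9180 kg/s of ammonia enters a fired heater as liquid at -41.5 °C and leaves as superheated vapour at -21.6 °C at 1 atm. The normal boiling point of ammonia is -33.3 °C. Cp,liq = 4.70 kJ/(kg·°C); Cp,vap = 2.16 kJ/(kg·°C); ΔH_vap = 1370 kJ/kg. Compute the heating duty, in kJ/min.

liquid -41.5→-33.3 °C: 38.54 kJ/kg
vaporisation at -33.3 °C: 1370 kJ/kg
vapour -33.3→-21.6 °C: 25.272 kJ/kg
Δh = 38.54 + 1370 + 25.272 = 1433.8 kJ/kg
Q = ṁ·Δh = 0.9180 kg/s × 1433.8 kJ/kg = 1316.2 kJ/s
|Q| = 1316.2 kW = 78974 kJ/min

Q = 79000 kJ/min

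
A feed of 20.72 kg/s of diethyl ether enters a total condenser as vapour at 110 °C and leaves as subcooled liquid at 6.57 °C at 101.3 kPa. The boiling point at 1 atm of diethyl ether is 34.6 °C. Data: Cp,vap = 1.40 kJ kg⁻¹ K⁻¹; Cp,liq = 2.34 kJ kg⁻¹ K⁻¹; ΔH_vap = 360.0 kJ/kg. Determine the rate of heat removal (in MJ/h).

Q_c = 39600 MJ/h

vapour 110→34.6 °C: -105.56 kJ/kg
condensation at 34.6 °C: -360 kJ/kg
liquid 34.6→6.57 °C: -65.59 kJ/kg
Δh = -105.56 + -360 + -65.59 = -531.15 kJ/kg
Q = ṁ·Δh = 20.72 kg/s × -531.15 kJ/kg = -11005 kJ/s
|Q| = 11005 kW = 39620 MJ/h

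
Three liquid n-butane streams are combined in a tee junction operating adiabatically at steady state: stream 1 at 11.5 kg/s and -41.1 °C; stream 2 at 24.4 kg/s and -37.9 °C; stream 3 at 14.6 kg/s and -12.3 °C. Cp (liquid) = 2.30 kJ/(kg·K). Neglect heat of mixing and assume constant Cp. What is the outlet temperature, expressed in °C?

Energy balance with Q = 0: Σ ṁᵢCp,ᵢ(T_out − Tᵢ) = 0
Σ ṁᵢCp,ᵢTᵢ = 11.5×2.30×-41.1 + 24.4×2.30×-37.9 + 14.6×2.30×-12.3 = -3627.1
Σ ṁᵢCp,ᵢ = 11.5×2.30 + 24.4×2.30 + 14.6×2.30 = 116.15
T_out = -3627.1 / 116.15 = -31.228 °C

T_out = -31.2 °C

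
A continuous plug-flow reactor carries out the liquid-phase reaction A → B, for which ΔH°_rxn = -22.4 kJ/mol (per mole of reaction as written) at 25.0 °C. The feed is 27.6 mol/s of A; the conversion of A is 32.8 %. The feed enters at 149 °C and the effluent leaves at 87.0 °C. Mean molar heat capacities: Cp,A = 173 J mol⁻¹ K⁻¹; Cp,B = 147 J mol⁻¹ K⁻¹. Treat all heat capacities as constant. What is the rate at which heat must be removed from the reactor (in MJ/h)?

Extent of reaction ξ = 0.328 × 27.6 = 9.0528 mol/s
Reaction term: ξ·ΔH°_rxn = 9.0528 × -22.4 = -202.78 kJ/s
Sensible, feed 149→25 °C: -592.08 kJ/s
Outlet flows (mol/s): A 18.547, B 9.0528
Sensible, products 25→87.0 °C: 281.44 kJ/s
Q = ΔH = -513.41 kJ/s = -513.41 kW
Heat removed = 1848.3 MJ/h

Q_out = 1850 MJ/h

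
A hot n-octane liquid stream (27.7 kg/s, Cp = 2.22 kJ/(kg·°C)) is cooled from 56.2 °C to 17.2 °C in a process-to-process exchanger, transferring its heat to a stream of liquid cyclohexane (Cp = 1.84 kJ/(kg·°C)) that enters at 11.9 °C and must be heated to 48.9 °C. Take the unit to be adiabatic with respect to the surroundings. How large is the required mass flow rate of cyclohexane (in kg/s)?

Heat released by hot stream: Q = 27.7 × 2.22 × (56.2 − 17.2) = 2398.3 kJ/s
Energy balance on cold side (adiabatic exchanger): Q = ṁ_c·Cp_c·(T_c,out − T_c,in)
ṁ_c = 2398.3 / [1.84 × (48.9 − 11.9)] = 35.227 kg/s

ṁ_c = 35.2 kg/s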